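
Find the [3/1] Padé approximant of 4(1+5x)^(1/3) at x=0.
(-500*x**3/81 + 100*x**2/9 + 20*x + 4)/(10*x/3 + 1)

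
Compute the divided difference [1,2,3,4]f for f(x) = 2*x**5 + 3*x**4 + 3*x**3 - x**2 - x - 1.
163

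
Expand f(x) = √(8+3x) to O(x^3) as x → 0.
2*sqrt(2) + 3*sqrt(2)*x/8 - 9*sqrt(2)*x**2/256 + O(x**3)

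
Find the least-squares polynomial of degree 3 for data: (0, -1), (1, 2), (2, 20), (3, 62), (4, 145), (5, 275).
-61/63 + (-7/27)x + (335/252)x² + (211/108)x³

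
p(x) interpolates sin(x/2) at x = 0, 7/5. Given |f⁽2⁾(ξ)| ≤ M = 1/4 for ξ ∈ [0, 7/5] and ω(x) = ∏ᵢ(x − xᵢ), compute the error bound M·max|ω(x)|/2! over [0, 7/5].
49/800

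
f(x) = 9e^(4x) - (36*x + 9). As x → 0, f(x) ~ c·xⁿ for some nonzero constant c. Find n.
2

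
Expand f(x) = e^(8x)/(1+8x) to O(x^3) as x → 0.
1 + 32*x**2 + O(x**3)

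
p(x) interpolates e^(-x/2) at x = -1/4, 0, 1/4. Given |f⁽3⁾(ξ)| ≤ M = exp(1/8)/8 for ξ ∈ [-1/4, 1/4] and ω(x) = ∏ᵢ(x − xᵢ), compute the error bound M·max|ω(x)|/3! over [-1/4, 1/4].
sqrt(3)*exp(1/8)/13824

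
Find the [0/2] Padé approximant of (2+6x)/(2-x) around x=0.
1/(21*x**2/2 - 7*x/2 + 1)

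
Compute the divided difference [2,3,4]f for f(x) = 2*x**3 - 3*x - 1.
18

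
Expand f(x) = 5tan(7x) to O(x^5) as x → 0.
35*x + 1715*x**3/3 + O(x**5)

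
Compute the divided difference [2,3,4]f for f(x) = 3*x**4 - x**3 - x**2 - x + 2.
155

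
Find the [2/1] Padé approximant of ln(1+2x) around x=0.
2*x*(x + 3)/(3*(4*x/3 + 1))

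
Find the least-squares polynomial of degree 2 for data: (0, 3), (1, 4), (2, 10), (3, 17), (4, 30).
104/35 + (-31/70)x + (25/14)x²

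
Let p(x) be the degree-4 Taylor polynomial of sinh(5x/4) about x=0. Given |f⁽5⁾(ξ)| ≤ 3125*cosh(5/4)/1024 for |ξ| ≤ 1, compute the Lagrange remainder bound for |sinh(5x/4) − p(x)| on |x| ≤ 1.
625*cosh(5/4)/24576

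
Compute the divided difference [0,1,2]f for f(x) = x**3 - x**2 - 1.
2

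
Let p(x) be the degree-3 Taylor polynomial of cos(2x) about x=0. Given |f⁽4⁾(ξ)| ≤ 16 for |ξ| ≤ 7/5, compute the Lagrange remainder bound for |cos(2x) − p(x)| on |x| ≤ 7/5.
4802/1875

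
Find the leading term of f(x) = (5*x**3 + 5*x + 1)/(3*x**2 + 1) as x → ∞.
5*x/3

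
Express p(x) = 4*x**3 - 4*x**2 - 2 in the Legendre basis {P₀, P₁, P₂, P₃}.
(-10/3)P₀ + (12/5)P₁ + (-8/3)P₂ + (8/5)P₃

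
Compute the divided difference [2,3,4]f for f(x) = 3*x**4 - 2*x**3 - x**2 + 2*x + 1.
146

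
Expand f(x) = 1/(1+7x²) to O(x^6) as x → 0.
1 - 7*x**2 + 49*x**4 + O(x**6)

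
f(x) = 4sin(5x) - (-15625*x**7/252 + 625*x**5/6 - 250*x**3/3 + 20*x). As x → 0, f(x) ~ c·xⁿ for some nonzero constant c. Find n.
9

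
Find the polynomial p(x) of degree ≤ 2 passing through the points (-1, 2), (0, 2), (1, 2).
2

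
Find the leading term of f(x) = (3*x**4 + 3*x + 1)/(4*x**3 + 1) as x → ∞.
3*x/4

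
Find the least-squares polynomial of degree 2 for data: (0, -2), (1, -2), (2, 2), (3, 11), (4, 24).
-69/35 + (-33/14)x + (31/14)x²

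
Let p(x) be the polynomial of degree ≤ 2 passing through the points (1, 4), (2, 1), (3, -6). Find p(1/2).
4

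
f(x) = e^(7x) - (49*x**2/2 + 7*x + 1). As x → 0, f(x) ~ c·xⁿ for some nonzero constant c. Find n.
3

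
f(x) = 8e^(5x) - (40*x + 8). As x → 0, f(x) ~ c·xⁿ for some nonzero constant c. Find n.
2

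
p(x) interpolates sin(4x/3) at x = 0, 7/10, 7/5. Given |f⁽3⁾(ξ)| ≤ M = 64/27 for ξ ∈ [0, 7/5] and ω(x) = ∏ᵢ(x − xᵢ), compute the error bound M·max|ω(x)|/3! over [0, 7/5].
2744*sqrt(3)/91125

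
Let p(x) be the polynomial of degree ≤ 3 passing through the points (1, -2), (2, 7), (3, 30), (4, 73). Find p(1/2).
-25/8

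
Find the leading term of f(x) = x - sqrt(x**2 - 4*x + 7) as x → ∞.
2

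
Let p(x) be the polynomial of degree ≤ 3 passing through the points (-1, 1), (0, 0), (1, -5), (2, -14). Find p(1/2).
-2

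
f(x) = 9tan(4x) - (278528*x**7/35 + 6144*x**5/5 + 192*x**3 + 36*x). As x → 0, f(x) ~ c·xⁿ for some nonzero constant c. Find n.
9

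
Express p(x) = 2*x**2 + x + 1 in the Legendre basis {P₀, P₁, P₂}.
(5/3)P₀ + P₁ + (4/3)P₂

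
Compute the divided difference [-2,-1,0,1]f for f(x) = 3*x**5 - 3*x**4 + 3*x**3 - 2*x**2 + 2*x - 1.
24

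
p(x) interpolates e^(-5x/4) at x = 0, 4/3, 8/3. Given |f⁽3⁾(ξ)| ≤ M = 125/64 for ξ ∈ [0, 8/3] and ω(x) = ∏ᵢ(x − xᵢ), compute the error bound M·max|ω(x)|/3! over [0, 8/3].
125*sqrt(3)/729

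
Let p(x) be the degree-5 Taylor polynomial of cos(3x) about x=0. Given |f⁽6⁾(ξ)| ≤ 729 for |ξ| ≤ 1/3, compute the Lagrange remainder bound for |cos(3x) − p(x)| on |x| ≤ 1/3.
1/720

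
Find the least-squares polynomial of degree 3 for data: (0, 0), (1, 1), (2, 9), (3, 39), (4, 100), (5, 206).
5/63 + (187/378)x + (-481/252)x² + (217/108)x³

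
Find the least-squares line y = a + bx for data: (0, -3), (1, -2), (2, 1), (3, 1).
a = -3, b = 3/2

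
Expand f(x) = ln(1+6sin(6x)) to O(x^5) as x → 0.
36*x - 648*x**2 + 15336*x**3 - 412128*x**4 + O(x**5)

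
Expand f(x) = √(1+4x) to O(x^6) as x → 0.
1 + 2*x - 2*x**2 + 4*x**3 - 10*x**4 + 28*x**5 + O(x**6)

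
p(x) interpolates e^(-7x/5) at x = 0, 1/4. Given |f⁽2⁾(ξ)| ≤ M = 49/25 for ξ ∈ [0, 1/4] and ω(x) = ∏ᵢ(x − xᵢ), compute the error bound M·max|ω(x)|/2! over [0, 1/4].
49/3200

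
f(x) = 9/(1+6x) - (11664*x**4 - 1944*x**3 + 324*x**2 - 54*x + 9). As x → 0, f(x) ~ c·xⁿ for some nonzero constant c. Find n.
5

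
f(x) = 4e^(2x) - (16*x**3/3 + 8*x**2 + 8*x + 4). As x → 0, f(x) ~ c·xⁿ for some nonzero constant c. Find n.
4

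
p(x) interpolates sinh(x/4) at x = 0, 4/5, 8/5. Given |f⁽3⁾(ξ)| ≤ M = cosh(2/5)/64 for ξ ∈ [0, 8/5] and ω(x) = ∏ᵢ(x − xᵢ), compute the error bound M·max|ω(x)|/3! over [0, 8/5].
sqrt(3)*cosh(2/5)/3375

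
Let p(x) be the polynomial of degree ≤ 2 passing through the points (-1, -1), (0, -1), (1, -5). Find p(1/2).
-5/2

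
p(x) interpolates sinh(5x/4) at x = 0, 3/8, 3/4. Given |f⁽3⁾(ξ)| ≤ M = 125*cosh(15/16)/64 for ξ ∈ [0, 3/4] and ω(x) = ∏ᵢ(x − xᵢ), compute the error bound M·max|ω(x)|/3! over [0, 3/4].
125*sqrt(3)*cosh(15/16)/32768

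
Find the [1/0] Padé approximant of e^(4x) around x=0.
4*x + 1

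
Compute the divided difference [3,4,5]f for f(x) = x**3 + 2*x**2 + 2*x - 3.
14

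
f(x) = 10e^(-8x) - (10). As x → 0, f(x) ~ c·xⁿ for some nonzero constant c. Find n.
1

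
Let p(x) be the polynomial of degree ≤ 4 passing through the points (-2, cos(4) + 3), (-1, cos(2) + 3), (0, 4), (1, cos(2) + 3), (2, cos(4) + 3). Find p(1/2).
5*cos(2)/16 - cos(4)/64 + 237/64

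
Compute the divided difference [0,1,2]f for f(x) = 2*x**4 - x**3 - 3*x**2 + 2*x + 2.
8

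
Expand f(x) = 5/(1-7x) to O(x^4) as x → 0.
5 + 35*x + 245*x**2 + 1715*x**3 + O(x**4)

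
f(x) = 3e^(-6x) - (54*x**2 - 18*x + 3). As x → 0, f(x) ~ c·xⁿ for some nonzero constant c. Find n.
3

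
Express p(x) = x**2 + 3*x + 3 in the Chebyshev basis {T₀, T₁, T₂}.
(7/2)T₀ + (3)T₁ + (1/2)T₂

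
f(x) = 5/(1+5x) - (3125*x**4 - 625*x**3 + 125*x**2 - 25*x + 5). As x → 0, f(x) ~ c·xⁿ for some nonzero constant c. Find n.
5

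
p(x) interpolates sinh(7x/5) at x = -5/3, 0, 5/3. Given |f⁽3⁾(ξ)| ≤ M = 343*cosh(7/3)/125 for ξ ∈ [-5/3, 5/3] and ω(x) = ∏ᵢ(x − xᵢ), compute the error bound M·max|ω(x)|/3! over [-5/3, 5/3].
343*sqrt(3)*cosh(7/3)/729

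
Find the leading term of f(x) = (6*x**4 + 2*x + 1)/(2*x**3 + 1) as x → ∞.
3*x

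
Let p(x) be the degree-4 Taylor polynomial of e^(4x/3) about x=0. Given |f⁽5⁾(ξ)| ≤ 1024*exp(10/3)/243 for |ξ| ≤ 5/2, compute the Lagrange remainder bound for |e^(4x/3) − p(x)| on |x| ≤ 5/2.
2500*exp(10/3)/729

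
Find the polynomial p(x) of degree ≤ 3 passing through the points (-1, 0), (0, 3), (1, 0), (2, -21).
-2*x**3 - 3*x**2 + 2*x + 3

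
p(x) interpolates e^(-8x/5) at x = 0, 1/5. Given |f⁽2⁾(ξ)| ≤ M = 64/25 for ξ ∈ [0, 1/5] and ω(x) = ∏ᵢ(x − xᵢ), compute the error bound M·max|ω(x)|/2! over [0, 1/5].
8/625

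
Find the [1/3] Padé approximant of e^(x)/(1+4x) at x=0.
(15*x/44 + 1)/(169*x**3/264 - 109*x**2/44 + 147*x/44 + 1)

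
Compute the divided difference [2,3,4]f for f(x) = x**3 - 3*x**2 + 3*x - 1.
6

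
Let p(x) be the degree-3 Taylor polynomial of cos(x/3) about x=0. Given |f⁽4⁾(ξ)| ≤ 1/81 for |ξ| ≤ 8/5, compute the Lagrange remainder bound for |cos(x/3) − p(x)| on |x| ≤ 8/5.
512/151875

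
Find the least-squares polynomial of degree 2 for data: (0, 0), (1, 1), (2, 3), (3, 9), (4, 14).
-3/35 + (6/35)x + (6/7)x²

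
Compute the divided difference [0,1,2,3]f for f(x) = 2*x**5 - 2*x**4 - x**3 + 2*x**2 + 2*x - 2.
37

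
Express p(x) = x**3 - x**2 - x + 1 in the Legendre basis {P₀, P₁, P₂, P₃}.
(2/3)P₀ + (-2/5)P₁ + (-2/3)P₂ + (2/5)P₃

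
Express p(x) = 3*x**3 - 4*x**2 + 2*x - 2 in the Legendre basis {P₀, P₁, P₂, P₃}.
(-10/3)P₀ + (19/5)P₁ + (-8/3)P₂ + (6/5)P₃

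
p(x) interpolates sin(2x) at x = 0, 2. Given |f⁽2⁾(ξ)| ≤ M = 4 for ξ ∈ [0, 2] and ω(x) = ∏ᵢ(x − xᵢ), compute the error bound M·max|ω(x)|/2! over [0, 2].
2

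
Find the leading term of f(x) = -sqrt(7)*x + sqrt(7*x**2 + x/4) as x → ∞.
sqrt(7)/56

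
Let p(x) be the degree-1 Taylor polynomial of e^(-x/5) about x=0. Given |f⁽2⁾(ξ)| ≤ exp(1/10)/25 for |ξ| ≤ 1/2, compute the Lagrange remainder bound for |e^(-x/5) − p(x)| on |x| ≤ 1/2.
exp(1/10)/200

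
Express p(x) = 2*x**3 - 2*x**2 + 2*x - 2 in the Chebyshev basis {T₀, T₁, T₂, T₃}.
(-3)T₀ + (7/2)T₁ - T₂ + (1/2)T₃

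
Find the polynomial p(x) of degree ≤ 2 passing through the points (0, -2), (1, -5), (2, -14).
-3*x**2 - 2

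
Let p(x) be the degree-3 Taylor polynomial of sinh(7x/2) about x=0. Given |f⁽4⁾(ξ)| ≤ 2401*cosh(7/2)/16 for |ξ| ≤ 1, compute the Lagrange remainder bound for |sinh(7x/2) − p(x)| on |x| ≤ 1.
2401*cosh(7/2)/384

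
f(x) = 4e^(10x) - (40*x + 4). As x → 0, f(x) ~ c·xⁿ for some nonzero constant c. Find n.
2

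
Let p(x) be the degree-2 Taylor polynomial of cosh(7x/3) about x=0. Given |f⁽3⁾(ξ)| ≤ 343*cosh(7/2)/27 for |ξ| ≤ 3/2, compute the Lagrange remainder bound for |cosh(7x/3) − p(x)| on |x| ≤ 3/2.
343*cosh(7/2)/48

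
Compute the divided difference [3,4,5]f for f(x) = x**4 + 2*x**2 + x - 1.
99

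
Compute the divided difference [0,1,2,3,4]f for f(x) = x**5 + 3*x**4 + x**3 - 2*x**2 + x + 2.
13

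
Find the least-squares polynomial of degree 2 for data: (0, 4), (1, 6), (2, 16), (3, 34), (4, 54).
122/35 + (8/35)x + (22/7)x²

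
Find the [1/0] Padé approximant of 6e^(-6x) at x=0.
6 - 36*x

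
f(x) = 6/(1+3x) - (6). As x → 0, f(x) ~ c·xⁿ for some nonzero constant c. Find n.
1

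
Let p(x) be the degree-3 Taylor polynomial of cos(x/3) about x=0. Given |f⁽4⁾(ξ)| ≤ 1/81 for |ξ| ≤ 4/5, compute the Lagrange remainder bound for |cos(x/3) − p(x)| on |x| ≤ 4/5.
32/151875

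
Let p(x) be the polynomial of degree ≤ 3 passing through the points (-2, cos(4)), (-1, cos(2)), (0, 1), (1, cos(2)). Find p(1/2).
cos(4)/16 + 15/16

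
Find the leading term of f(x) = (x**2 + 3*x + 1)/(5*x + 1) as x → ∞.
x/5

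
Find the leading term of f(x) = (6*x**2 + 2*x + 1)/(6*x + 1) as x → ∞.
x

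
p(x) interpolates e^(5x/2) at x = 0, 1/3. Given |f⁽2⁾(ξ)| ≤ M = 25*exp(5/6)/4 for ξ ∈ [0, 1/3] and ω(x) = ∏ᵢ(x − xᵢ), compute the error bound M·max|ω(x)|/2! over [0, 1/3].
25*exp(5/6)/288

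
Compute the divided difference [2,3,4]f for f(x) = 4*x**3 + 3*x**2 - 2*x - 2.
39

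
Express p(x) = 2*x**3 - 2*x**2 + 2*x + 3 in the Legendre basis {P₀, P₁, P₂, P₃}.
(7/3)P₀ + (16/5)P₁ + (-4/3)P₂ + (4/5)P₃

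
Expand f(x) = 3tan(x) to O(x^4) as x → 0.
3*x + x**3 + O(x**4)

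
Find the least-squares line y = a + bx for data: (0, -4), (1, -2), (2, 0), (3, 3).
a = -21/5, b = 23/10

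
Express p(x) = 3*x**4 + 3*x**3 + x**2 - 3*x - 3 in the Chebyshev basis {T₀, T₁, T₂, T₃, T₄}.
(-11/8)T₀ + (-3/4)T₁ + (2)T₂ + (3/4)T₃ + (3/8)T₄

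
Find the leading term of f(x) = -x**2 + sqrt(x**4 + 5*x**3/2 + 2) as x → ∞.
5*x/4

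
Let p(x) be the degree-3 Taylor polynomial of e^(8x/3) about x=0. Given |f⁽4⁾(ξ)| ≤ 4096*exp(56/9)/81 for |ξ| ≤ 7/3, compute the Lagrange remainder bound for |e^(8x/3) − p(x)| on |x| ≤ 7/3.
1229312*exp(56/9)/19683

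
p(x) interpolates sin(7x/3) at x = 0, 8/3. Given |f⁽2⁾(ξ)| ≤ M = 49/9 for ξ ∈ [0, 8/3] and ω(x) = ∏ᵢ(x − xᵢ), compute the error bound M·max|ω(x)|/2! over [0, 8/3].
392/81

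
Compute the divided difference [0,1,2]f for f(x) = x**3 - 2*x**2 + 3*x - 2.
1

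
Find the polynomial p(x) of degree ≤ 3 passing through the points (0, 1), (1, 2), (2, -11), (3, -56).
-3*x**3 + 2*x**2 + 2*x + 1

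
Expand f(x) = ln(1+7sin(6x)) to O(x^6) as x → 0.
42*x - 882*x**2 + 24444*x**3 - 767340*x**4 + 25694172*x**5 + O(x**6)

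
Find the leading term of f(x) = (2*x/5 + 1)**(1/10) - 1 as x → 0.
x/25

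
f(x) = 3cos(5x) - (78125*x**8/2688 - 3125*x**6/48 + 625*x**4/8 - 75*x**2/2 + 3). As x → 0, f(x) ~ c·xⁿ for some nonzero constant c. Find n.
10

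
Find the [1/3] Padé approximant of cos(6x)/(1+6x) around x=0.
(1 - 5*x/2)/(63*x**3 + 3*x**2 + 7*x/2 + 1)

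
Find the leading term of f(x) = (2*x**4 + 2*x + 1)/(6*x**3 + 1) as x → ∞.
x/3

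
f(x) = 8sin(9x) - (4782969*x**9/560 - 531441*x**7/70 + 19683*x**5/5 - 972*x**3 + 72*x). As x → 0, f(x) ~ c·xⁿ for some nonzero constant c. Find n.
11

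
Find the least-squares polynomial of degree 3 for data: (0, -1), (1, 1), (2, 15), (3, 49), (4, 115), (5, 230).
-83/63 + (149/54)x + (-389/252)x² + (221/108)x³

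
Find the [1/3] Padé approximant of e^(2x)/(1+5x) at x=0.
(9*x/13 + 1)/(122*x**3/39 - 77*x**2/13 + 48*x/13 + 1)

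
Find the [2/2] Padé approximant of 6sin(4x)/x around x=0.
(24 - 224*x**2/5)/(4*x**2/5 + 1)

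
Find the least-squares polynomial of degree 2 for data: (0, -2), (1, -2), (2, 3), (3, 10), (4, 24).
-67/35 + (-76/35)x + (15/7)x²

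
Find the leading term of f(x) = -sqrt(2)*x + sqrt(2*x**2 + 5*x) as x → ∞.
5*sqrt(2)/4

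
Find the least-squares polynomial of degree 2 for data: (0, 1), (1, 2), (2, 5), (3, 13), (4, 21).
32/35 + (-23/70)x + (19/14)x²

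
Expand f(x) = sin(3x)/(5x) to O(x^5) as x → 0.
3/5 - 9*x**2/10 + 81*x**4/200 + O(x**5)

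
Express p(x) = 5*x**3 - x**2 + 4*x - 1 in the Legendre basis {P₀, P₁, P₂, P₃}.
(-4/3)P₀ + (7)P₁ + (-2/3)P₂ + (2)P₃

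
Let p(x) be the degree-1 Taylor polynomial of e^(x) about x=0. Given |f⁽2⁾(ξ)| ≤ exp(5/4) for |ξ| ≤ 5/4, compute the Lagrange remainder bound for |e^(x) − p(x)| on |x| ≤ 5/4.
25*exp(5/4)/32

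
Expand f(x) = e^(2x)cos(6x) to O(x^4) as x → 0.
1 + 2*x - 16*x**2 - 104*x**3/3 + O(x**4)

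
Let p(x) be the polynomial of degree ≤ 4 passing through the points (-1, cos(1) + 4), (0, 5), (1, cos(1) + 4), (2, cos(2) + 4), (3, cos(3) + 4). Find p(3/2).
15*cos(2)/32 - 5*cos(3)/128 + 93*cos(1)/128 + 123/32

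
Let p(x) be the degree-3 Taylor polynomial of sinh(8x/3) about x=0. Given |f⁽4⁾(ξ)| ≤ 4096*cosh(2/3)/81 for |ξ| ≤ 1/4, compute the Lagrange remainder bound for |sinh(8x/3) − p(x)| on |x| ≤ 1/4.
2*cosh(2/3)/243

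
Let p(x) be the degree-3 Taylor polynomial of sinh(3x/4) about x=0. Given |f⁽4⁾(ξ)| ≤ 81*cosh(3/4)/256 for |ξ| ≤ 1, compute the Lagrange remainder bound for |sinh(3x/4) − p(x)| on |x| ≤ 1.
27*cosh(3/4)/2048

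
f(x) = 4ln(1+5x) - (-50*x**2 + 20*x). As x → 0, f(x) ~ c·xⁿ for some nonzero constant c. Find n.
3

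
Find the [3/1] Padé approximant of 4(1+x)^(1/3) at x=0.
(-4*x**3/81 + 4*x**2/9 + 4*x + 4)/(2*x/3 + 1)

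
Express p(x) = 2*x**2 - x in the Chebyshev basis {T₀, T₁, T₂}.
T₀ - T₁ + T₂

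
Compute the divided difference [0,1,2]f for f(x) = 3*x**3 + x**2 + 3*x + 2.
10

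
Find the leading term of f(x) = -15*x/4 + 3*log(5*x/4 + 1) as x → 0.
-75*x**2/32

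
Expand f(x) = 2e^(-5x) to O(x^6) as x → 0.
2 - 10*x + 25*x**2 - 125*x**3/3 + 625*x**4/12 - 625*x**5/12 + O(x**6)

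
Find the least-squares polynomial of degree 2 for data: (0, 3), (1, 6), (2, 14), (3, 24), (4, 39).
102/35 + (11/7)x + (13/7)x²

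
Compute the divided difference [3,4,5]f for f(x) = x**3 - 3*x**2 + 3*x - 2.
9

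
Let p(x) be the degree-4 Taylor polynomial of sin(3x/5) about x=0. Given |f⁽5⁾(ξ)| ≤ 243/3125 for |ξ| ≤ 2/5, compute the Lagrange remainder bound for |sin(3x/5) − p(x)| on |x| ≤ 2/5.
324/48828125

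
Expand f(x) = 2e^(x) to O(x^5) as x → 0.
2 + 2*x + x**2 + x**3/3 + x**4/12 + O(x**5)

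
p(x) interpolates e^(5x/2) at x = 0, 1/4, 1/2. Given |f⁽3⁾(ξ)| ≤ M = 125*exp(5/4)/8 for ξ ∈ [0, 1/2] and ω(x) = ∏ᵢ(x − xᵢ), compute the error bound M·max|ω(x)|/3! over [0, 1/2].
125*sqrt(3)*exp(5/4)/13824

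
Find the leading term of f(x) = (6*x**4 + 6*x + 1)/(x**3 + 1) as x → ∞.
6*x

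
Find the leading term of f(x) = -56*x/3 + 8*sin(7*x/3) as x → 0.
-1372*x**3/81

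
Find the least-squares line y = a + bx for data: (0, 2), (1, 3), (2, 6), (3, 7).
a = 9/5, b = 9/5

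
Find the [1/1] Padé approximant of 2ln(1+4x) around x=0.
8*x/(2*x + 1)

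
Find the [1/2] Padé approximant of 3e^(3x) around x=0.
(3*x + 3)/(3*x**2/2 - 2*x + 1)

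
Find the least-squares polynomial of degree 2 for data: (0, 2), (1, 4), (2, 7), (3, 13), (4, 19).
69/35 + (81/70)x + (11/14)x²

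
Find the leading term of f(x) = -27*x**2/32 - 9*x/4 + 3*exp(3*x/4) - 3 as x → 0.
27*x**3/128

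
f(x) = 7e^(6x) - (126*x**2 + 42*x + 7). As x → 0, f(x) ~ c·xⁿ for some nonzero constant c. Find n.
3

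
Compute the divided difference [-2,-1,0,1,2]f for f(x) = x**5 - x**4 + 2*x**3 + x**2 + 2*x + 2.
-1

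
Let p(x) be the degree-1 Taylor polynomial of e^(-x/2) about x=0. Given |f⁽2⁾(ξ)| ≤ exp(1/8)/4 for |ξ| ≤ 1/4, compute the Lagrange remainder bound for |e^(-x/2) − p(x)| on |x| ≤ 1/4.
exp(1/8)/128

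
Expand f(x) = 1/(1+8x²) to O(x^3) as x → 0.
1 - 8*x**2 + O(x**3)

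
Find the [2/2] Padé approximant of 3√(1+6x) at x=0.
(135*x**2/4 + 45*x/2 + 3)/(9*x**2/4 + 9*x/2 + 1)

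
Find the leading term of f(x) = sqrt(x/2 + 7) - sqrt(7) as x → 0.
sqrt(7)*x/28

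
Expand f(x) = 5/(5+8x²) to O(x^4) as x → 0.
1 - 8*x**2/5 + O(x**4)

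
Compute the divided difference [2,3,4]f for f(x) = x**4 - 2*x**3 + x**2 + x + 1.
38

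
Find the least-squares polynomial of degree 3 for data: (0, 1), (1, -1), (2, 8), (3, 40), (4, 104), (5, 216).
113/126 + (-2279/756)x + (-155/252)x² + (53/27)x³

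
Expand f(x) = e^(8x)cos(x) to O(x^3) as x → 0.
1 + 8*x + 63*x**2/2 + O(x**3)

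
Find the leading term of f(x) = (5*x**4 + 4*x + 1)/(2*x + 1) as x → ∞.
5*x**3/2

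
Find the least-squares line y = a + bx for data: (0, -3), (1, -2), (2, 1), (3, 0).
a = -14/5, b = 6/5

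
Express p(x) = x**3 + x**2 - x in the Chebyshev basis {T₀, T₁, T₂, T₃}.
(1/2)T₀ + (-1/4)T₁ + (1/2)T₂ + (1/4)T₃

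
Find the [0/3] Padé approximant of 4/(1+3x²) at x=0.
4/(3*x**2 + 1)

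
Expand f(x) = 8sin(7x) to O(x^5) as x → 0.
56*x - 1372*x**3/3 + O(x**5)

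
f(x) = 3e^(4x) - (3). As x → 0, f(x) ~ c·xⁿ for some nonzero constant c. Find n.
1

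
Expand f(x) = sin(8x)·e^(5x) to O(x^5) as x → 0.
8*x + 40*x**2 + 44*x**3/3 - 260*x**4 + O(x**5)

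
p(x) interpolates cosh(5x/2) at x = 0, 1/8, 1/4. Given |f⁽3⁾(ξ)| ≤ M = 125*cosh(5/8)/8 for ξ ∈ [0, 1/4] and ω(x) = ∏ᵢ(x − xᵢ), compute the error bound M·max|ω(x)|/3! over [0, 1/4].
125*sqrt(3)*cosh(5/8)/110592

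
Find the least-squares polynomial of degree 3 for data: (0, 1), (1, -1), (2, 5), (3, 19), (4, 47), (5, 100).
38/63 + (-130/189)x + (-169/252)x² + (103/108)x³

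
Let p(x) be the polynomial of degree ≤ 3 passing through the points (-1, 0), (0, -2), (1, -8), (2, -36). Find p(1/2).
-27/8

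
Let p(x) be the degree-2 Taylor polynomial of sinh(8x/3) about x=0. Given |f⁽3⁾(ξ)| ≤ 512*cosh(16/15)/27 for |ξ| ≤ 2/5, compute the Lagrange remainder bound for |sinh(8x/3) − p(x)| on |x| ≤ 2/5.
2048*cosh(16/15)/10125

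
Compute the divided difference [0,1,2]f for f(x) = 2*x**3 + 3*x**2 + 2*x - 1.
9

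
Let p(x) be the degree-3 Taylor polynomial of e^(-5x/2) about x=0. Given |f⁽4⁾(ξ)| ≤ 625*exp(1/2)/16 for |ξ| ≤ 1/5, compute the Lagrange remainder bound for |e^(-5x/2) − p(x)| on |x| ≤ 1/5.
exp(1/2)/384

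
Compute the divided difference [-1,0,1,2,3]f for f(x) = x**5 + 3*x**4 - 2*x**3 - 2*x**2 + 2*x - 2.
8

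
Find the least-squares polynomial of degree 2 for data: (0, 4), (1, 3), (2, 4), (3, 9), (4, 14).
136/35 + (-69/35)x + (8/7)x²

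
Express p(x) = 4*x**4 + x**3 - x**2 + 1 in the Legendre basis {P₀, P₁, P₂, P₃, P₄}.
(22/15)P₀ + (3/5)P₁ + (34/21)P₂ + (2/5)P₃ + (32/35)P₄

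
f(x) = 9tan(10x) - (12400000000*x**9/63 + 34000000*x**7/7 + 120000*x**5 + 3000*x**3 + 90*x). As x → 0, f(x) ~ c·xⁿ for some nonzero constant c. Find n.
11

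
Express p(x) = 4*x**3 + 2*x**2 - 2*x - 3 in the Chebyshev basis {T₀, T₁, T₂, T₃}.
(-2)T₀ + T₁ + T₂ + T₃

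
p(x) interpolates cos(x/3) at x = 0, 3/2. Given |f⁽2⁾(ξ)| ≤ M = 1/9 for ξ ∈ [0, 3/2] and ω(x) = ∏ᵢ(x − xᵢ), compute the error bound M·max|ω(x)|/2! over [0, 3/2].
1/32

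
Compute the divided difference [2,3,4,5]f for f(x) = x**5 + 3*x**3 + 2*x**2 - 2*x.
128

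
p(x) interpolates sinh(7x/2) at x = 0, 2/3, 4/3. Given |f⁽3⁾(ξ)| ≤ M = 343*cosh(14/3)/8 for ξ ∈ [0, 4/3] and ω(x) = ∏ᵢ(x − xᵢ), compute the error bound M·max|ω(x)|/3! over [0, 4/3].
343*sqrt(3)*cosh(14/3)/729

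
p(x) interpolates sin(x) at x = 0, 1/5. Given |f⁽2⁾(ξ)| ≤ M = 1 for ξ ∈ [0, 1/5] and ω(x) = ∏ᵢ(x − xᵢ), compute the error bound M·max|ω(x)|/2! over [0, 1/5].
1/200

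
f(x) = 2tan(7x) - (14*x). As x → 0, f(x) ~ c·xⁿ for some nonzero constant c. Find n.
3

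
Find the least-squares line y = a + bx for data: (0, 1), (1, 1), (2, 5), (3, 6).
a = 2/5, b = 19/10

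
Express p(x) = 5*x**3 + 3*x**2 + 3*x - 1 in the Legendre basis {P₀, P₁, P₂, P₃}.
(6)P₁ + (2)P₂ + (2)P₃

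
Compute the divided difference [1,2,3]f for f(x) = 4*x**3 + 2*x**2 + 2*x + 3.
26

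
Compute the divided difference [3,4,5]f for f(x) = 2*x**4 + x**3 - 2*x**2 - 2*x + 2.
204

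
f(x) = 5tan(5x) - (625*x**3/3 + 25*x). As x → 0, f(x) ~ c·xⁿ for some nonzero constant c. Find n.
5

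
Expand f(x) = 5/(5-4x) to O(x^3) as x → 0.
1 + 4*x/5 + 16*x**2/25 + O(x**3)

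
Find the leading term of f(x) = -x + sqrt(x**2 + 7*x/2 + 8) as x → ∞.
7/4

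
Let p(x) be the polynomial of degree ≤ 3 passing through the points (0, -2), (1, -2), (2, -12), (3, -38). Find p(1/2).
-9/8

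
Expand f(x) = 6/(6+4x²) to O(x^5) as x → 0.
1 - 2*x**2/3 + 4*x**4/9 + O(x**5)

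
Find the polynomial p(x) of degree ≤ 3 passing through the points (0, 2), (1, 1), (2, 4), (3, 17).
x**3 - x**2 - x + 2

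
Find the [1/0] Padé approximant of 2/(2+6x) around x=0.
1 - 3*x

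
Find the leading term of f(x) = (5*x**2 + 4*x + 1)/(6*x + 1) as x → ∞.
5*x/6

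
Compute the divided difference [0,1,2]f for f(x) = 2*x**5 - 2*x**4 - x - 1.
16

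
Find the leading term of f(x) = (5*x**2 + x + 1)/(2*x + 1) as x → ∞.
5*x/2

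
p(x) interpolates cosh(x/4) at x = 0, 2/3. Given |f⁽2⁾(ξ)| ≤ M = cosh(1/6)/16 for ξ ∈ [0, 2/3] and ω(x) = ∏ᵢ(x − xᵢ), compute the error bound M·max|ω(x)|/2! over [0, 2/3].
cosh(1/6)/288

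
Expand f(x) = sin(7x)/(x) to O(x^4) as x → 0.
7 - 343*x**2/6 + O(x**4)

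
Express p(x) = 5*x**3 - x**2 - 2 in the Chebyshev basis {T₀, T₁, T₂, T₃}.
(-5/2)T₀ + (15/4)T₁ + (-1/2)T₂ + (5/4)T₃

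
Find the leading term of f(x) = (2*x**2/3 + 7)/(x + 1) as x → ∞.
2*x/3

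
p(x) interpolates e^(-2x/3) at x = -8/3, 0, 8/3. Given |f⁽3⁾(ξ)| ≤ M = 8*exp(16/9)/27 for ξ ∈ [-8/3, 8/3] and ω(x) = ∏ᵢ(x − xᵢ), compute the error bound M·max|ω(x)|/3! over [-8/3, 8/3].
4096*sqrt(3)*exp(16/9)/19683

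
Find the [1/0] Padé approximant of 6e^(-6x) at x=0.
6 - 36*x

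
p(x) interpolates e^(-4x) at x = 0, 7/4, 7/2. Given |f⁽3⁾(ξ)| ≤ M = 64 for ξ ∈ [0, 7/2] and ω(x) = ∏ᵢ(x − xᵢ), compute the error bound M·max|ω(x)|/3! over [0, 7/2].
343*sqrt(3)/27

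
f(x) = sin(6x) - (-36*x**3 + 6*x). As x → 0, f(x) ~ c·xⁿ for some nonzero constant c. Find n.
5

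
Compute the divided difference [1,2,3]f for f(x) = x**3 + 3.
6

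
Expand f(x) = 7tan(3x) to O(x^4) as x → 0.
21*x + 63*x**3 + O(x**4)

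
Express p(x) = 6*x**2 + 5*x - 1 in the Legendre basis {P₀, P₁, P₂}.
P₀ + (5)P₁ + (4)P₂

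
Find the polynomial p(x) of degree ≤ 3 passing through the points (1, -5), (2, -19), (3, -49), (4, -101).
-x**3 - 2*x**2 - x - 1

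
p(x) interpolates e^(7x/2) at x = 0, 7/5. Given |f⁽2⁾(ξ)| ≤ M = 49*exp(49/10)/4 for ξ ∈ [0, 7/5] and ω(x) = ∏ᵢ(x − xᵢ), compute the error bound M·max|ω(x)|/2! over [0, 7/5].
2401*exp(49/10)/800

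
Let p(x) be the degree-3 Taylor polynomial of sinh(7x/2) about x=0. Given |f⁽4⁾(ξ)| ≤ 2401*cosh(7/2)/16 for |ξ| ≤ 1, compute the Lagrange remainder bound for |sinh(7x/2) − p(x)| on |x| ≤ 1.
2401*cosh(7/2)/384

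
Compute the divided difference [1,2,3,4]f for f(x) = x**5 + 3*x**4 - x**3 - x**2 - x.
94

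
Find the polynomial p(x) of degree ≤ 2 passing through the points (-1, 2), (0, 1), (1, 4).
2*x**2 + x + 1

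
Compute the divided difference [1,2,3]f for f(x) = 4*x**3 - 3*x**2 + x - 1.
21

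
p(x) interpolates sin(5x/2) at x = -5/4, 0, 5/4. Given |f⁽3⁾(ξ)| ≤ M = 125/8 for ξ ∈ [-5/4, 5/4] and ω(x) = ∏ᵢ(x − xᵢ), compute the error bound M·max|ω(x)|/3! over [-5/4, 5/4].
15625*sqrt(3)/13824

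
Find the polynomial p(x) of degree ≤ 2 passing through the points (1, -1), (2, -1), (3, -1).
-1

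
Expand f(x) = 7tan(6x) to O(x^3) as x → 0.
42*x + O(x**3)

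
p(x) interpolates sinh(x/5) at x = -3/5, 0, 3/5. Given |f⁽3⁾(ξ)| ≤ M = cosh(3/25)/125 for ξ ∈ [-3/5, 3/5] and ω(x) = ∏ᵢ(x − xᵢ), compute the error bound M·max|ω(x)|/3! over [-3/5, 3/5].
sqrt(3)*cosh(3/25)/15625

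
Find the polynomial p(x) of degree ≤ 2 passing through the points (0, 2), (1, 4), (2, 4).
-x**2 + 3*x + 2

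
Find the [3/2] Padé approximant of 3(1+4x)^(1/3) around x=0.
(448*x**3/135 + 112*x**2/5 + 84*x/5 + 3)/(32*x**2/9 + 64*x/15 + 1)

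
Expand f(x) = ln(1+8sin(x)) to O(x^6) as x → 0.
8*x - 32*x**2 + 508*x**3/3 - 3040*x**4/3 + 19405*x**5/3 + O(x**6)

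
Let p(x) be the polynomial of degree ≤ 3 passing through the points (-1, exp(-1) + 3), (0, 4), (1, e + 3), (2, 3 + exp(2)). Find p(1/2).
(-1 + e*(-exp(2) + 9*e + 57))*exp(-1)/16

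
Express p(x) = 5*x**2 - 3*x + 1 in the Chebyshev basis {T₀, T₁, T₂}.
(7/2)T₀ + (-3)T₁ + (5/2)T₂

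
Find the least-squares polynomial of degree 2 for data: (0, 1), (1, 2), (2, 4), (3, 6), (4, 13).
46/35 + (-22/35)x + (6/7)x²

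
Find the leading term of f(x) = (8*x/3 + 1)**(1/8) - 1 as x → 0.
x/3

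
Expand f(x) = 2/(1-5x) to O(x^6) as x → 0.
2 + 10*x + 50*x**2 + 250*x**3 + 1250*x**4 + 6250*x**5 + O(x**6)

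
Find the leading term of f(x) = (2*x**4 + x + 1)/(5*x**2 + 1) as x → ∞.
2*x**2/5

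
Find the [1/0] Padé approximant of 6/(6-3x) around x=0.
x/2 + 1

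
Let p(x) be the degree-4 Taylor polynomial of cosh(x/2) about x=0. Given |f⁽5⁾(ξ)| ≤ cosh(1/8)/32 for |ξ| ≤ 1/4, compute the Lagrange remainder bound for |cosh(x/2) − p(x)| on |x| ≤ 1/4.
cosh(1/8)/3932160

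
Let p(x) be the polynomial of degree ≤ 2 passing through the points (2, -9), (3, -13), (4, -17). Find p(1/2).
-3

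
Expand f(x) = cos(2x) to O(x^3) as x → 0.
1 - 2*x**2 + O(x**3)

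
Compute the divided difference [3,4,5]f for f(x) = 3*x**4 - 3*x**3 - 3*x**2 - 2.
252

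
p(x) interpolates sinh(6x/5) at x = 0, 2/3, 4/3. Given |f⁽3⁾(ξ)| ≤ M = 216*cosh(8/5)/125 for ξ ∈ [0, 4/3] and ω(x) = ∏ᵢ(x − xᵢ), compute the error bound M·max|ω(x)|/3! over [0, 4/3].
64*sqrt(3)*cosh(8/5)/3375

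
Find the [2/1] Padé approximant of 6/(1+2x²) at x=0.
6 - 12*x**2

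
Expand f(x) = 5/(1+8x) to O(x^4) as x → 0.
5 - 40*x + 320*x**2 - 2560*x**3 + O(x**4)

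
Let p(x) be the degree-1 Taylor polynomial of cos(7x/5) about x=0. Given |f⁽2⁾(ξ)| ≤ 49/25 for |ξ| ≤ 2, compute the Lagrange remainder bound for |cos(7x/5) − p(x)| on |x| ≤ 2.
98/25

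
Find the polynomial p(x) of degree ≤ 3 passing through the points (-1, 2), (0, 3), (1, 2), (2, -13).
-2*x**3 - x**2 + 2*x + 3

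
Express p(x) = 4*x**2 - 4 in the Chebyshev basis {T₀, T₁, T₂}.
(-2)T₀ + (2)T₂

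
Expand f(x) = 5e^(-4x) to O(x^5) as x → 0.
5 - 20*x + 40*x**2 - 160*x**3/3 + 160*x**4/3 + O(x**5)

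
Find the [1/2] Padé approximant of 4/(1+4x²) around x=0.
4/(4*x**2 + 1)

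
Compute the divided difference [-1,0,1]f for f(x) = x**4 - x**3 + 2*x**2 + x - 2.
3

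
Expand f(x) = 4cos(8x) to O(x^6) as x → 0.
4 - 128*x**2 + 2048*x**4/3 + O(x**6)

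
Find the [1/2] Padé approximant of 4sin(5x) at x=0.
20*x/(25*x**2/6 + 1)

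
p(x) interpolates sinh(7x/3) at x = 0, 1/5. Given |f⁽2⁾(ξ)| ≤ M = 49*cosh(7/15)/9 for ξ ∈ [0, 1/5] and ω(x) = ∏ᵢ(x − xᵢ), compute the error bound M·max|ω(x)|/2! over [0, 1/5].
49*cosh(7/15)/1800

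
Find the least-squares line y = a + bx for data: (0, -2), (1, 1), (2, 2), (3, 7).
a = -11/5, b = 14/5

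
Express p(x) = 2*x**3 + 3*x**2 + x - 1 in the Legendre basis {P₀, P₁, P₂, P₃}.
(11/5)P₁ + (2)P₂ + (4/5)P₃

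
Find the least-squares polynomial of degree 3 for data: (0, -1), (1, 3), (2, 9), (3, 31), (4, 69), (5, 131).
-44/63 + (671/378)x + (-11/63)x² + (55/54)x³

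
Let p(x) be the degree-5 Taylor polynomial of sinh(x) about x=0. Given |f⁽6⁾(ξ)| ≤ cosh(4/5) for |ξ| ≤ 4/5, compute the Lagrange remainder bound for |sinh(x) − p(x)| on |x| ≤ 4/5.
256*cosh(4/5)/703125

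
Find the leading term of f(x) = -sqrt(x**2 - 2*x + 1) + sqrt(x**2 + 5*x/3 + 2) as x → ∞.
11/6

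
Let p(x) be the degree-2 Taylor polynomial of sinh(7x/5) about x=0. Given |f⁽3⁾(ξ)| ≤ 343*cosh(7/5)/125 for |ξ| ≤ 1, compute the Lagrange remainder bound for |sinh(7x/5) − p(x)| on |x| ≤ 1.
343*cosh(7/5)/750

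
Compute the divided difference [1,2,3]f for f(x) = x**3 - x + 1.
6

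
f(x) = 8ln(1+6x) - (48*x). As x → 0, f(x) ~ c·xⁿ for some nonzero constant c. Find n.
2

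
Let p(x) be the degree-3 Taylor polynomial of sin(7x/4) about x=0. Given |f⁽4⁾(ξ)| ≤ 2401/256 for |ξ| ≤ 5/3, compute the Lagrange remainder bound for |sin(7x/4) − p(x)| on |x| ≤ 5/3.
1500625/497664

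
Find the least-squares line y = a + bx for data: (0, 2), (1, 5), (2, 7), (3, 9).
a = 23/10, b = 23/10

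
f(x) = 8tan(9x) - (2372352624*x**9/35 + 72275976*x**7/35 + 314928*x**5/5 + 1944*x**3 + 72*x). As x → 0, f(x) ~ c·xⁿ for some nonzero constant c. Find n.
11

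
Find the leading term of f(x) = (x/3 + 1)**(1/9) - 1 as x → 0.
x/27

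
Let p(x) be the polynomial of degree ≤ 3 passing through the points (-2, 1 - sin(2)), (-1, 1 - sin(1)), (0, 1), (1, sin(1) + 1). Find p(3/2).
5*sin(2)/16 + 7*sin(1)/8 + 1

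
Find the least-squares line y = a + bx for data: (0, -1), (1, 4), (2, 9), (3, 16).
a = -7/5, b = 28/5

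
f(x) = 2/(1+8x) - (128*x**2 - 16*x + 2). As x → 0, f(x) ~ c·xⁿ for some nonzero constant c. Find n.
3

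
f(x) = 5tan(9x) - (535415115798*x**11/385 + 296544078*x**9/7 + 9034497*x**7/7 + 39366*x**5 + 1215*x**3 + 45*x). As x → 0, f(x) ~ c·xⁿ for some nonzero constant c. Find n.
13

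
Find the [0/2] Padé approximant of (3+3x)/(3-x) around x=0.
1/(4*x**2/3 - 4*x/3 + 1)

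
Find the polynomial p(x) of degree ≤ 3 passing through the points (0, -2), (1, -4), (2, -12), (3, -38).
-2*x**3 + 3*x**2 - 3*x - 2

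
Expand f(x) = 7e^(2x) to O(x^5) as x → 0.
7 + 14*x + 14*x**2 + 28*x**3/3 + 14*x**4/3 + O(x**5)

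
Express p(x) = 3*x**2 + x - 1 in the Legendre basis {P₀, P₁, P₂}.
P₁ + (2)P₂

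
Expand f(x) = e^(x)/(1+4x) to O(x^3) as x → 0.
1 - 3*x + 25*x**2/2 + O(x**3)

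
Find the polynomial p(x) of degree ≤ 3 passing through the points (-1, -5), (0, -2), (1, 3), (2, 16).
x**3 + x**2 + 3*x - 2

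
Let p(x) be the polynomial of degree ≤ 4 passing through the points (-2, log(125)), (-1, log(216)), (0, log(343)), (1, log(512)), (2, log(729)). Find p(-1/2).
log(147*1701**(7/64)*5**(113/128)/5)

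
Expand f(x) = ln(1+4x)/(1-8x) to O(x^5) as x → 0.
4*x + 24*x**2 + 640*x**3/3 + 4928*x**4/3 + O(x**5)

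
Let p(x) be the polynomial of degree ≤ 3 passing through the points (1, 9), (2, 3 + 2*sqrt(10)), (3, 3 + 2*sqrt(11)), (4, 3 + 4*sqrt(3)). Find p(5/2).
-sqrt(3)/4 + 21/8 + 9*sqrt(10)/8 + 9*sqrt(11)/8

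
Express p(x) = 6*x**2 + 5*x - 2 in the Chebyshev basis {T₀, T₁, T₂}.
T₀ + (5)T₁ + (3)T₂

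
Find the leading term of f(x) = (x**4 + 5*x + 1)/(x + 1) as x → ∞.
x**3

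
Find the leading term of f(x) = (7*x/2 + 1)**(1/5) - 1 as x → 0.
7*x/10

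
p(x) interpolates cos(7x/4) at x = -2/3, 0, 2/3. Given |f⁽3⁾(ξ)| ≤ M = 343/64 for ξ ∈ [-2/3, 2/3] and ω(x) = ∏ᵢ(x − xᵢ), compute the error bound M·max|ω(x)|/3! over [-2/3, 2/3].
343*sqrt(3)/5832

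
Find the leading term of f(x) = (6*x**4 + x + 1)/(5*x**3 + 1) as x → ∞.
6*x/5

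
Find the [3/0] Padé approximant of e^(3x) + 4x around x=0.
9*x**3/2 + 9*x**2/2 + 7*x + 1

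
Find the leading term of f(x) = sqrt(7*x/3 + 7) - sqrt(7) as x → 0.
sqrt(7)*x/6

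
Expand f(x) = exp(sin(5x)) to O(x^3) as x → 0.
1 + 5*x + 25*x**2/2 + O(x**3)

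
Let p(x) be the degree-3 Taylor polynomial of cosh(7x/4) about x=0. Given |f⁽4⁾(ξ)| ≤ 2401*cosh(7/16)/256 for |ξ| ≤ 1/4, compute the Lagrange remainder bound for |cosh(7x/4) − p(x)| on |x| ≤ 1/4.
2401*cosh(7/16)/1572864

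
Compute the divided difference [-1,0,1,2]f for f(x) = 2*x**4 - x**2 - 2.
4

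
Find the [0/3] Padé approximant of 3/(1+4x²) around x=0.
3/(4*x**2 + 1)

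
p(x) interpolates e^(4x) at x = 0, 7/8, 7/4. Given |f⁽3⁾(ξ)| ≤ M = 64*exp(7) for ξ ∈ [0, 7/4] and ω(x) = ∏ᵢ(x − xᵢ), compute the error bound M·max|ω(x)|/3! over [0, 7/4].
343*sqrt(3)*exp(7)/216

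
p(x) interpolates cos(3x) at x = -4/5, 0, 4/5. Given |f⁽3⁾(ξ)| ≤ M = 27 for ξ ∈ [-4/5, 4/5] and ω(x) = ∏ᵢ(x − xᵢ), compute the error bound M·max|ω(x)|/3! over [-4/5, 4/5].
64*sqrt(3)/125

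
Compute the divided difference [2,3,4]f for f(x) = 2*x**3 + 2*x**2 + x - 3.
20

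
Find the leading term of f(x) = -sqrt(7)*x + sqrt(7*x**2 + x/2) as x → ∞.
sqrt(7)/28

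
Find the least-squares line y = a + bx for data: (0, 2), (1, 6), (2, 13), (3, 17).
a = 17/10, b = 26/5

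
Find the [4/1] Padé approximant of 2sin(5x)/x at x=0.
625*x**4/12 - 125*x**2/3 + 10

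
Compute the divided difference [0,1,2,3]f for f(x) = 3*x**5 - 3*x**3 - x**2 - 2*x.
72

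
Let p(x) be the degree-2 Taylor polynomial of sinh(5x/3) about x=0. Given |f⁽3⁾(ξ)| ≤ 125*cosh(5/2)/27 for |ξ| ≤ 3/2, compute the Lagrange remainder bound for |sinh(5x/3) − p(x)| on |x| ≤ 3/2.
125*cosh(5/2)/48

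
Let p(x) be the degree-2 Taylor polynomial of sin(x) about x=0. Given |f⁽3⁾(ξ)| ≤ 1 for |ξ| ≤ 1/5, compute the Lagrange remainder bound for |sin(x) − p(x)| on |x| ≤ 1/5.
1/750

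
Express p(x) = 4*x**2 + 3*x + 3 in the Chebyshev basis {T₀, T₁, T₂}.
(5)T₀ + (3)T₁ + (2)T₂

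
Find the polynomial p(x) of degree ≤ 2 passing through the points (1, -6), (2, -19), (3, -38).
-3*x**2 - 4*x + 1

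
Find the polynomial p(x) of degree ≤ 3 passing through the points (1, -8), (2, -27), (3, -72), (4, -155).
-2*x**3 - x**2 - 2*x - 3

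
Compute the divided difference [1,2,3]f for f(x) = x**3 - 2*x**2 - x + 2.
4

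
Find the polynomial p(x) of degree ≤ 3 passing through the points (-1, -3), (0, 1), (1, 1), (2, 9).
2*x**3 - 2*x**2 + 1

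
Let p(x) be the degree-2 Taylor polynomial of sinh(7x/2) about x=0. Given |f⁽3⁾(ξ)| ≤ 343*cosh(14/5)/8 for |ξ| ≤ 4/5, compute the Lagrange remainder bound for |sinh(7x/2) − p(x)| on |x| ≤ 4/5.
1372*cosh(14/5)/375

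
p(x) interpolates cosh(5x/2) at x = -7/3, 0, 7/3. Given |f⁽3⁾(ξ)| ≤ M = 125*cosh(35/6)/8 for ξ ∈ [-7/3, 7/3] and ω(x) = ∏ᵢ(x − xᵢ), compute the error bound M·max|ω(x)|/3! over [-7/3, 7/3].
42875*sqrt(3)*cosh(35/6)/5832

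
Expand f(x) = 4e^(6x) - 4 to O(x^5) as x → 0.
24*x + 72*x**2 + 144*x**3 + 216*x**4 + O(x**5)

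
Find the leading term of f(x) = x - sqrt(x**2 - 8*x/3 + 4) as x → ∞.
4/3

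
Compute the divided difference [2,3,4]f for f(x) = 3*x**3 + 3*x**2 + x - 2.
30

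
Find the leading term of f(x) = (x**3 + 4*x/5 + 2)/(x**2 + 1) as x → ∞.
x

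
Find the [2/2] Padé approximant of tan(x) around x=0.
x/(1 - x**2/3)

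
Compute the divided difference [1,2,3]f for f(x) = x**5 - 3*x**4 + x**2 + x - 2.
16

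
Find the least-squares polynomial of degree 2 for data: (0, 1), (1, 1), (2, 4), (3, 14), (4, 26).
36/35 + (-179/70)x + (31/14)x²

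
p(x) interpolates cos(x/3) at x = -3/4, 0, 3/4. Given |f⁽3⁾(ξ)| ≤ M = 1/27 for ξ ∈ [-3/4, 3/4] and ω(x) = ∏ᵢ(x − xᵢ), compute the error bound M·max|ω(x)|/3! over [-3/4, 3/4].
sqrt(3)/1728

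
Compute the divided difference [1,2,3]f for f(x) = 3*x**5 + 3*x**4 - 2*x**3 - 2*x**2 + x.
331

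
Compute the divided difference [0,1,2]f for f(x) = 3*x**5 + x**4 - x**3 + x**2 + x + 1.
50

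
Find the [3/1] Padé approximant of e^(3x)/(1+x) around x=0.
(9*x**3/32 + 9*x**2/8 + 21*x/16 + 1)/(1 - 11*x/16)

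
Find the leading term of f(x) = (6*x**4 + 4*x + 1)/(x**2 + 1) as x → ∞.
6*x**2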